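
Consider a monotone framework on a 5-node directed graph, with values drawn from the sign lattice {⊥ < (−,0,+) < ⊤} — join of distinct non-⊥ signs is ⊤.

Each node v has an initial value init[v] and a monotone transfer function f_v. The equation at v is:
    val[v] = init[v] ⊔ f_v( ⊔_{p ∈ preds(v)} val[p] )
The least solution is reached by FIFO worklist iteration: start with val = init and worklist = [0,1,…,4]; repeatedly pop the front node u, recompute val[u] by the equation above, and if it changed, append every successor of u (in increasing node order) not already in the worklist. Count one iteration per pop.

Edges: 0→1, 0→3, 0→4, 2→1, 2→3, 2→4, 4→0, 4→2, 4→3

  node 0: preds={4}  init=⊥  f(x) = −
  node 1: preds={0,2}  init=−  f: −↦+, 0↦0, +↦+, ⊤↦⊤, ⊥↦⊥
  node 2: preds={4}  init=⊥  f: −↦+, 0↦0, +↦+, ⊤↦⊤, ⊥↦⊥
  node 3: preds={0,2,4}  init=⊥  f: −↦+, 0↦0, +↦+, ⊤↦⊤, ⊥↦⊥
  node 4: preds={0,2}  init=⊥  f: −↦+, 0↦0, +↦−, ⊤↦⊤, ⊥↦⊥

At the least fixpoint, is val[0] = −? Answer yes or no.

yes

Trace (15 dequeues):
  [1] u=0 | in ⊥ | out − | prev ⊥ | push {}
  [2] u=1 | in − | out ⊤ | prev − | push {}
  [3] u=2 | in ⊥ | out ⊥ | ==
  [4] u=3 | in − | out + | prev ⊥ | push {}
  [5] u=4 | in − | out + | prev ⊥ | push {0,2,3}
  [6] u=0 | in + | out − | ==
  [7] u=2 | in + | out + | prev ⊥ | push {1,4}
  [8] u=3 | in ⊤ | out ⊤ | prev + | push {}
  [9] u=1 | in ⊤ | out ⊤ | ==
  [10] u=4 | in ⊤ | out ⊤ | prev + | push {0,2,3}
  [11] u=0 | in ⊤ | out − | ==
  [12] u=2 | in ⊤ | out ⊤ | prev + | push {1,4}
  [13] u=3 | in ⊤ | out ⊤ | ==
  [14] u=1 | in ⊤ | out ⊤ | ==
  [15] u=4 | in ⊤ | out ⊤ | ==

Converged values:
  [0] −
  [1] ⊤
  [2] ⊤
  [3] ⊤
  [4] ⊤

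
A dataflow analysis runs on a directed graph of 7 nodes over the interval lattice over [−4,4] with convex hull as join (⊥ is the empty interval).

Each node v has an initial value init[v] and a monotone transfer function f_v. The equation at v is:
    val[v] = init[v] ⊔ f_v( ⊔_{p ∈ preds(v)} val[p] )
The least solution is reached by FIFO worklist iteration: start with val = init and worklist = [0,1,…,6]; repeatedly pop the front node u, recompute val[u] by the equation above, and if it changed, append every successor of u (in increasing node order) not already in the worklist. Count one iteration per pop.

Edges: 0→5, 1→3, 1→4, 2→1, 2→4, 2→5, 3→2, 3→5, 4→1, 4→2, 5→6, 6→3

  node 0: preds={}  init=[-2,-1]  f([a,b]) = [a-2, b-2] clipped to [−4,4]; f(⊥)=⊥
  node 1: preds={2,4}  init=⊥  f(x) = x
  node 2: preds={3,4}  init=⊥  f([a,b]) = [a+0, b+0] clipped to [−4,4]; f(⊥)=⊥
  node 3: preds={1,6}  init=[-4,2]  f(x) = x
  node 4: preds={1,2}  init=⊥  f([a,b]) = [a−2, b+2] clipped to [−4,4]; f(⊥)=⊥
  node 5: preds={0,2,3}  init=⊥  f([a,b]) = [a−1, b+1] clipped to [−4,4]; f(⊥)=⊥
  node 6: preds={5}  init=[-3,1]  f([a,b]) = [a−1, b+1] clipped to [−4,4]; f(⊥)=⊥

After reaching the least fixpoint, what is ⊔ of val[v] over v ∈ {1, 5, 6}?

Worklist (15 pops):
  #1 pop 0: in=⊥ → [-2,-1] (no change)
  #2 pop 1: in=⊥ → ⊥ (no change)
  #3 pop 2: in=[-4,2] → [-4,2] (was ⊥); enqueue [1]
  #4 pop 3: in=[-3,1] → [-4,2] (no change)
  #5 pop 4: in=[-4,2] → [-4,4] (was ⊥); enqueue [2]
  #6 pop 5: in=[-4,2] → [-4,3] (was ⊥); enqueue []
  #7 pop 6: in=[-4,3] → [-4,4] (was [-3,1]); enqueue [3]
  #8 pop 1: in=[-4,4] → [-4,4] (was ⊥); enqueue [4]
  #9 pop 2: in=[-4,4] → [-4,4] (was [-4,2]); enqueue [1,5]
  #10 pop 3: in=[-4,4] → [-4,4] (was [-4,2]); enqueue [2]
  #11 pop 4: in=[-4,4] → [-4,4] (no change)
  #12 pop 1: in=[-4,4] → [-4,4] (no change)
  #13 pop 5: in=[-4,4] → [-4,4] (was [-4,3]); enqueue [6]
  #14 pop 2: in=[-4,4] → [-4,4] (no change)
  #15 pop 6: in=[-4,4] → [-4,4] (no change)

Fixpoint:
  val[0] = [-2,-1]
  val[1] = [-4,4]
  val[2] = [-4,4]
  val[3] = [-4,4]
  val[4] = [-4,4]
  val[5] = [-4,4]
  val[6] = [-4,4]

[-4,4]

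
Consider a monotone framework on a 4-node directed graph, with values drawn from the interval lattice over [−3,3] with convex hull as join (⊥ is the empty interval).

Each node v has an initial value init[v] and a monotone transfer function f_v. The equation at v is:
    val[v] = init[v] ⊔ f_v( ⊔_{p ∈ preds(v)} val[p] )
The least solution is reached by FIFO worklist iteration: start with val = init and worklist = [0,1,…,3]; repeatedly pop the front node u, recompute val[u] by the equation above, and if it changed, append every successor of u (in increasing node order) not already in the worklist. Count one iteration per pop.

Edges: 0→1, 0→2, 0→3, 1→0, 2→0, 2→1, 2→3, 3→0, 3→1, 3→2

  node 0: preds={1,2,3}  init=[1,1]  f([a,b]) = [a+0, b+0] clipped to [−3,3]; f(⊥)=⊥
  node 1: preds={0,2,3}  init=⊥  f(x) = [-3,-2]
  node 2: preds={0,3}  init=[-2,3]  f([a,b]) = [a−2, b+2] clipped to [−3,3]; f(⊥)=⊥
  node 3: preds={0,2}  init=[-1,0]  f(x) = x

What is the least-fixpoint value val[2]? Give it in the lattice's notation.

Trace (8 dequeues):
  [1] u=0 | in [-2,3] | out [-2,3] | prev [1,1] | push {}
  [2] u=1 | in [-2,3] | out [-3,-2] | prev ⊥ | push {0}
  [3] u=2 | in [-2,3] | out [-3,3] | prev [-2,3] | push {1}
  [4] u=3 | in [-3,3] | out [-3,3] | prev [-1,0] | push {2}
  [5] u=0 | in [-3,3] | out [-3,3] | prev [-2,3] | push {3}
  [6] u=1 | in [-3,3] | out [-3,-2] | ==
  [7] u=2 | in [-3,3] | out [-3,3] | ==
  [8] u=3 | in [-3,3] | out [-3,3] | ==

Converged values:
  [0] [-3,3]
  [1] [-3,-2]
  [2] [-3,3]
  [3] [-3,3]

[-3,3]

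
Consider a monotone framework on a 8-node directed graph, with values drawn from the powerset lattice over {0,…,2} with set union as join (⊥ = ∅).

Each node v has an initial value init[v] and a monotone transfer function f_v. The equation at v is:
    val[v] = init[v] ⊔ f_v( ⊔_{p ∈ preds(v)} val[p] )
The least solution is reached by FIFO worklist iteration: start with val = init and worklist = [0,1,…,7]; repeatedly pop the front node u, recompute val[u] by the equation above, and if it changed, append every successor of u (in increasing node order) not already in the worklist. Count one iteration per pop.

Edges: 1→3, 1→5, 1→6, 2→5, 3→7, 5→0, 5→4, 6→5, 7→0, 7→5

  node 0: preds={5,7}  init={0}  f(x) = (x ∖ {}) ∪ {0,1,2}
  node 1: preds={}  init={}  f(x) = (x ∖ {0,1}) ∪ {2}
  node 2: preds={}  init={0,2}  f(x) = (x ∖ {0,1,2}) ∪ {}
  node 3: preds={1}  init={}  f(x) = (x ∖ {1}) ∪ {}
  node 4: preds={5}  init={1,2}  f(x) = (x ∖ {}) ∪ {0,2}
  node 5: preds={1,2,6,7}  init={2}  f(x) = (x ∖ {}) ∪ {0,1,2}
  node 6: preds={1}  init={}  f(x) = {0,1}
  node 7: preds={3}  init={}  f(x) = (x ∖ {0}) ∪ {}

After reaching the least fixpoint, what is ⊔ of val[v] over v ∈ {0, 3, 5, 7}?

{0,1,2}

Worklist (11 pops):
  #1 pop 0: in={2} → {0,1,2} (was {0}); enqueue []
  #2 pop 1: in={} → {2} (was {}); enqueue []
  #3 pop 2: in={} → {0,2} (no change)
  #4 pop 3: in={2} → {2} (was {}); enqueue []
  #5 pop 4: in={2} → {0,1,2} (was {1,2}); enqueue []
  #6 pop 5: in={0,2} → {0,1,2} (was {2}); enqueue [0,4]
  #7 pop 6: in={2} → {0,1} (was {}); enqueue [5]
  #8 pop 7: in={2} → {2} (was {}); enqueue []
  #9 pop 0: in={0,1,2} → {0,1,2} (no change)
  #10 pop 4: in={0,1,2} → {0,1,2} (no change)
  #11 pop 5: in={0,1,2} → {0,1,2} (no change)

Fixpoint:
  val[0] = {0,1,2}
  val[1] = {2}
  val[2] = {0,2}
  val[3] = {2}
  val[4] = {0,1,2}
  val[5] = {0,1,2}
  val[6] = {0,1}
  val[7] = {2}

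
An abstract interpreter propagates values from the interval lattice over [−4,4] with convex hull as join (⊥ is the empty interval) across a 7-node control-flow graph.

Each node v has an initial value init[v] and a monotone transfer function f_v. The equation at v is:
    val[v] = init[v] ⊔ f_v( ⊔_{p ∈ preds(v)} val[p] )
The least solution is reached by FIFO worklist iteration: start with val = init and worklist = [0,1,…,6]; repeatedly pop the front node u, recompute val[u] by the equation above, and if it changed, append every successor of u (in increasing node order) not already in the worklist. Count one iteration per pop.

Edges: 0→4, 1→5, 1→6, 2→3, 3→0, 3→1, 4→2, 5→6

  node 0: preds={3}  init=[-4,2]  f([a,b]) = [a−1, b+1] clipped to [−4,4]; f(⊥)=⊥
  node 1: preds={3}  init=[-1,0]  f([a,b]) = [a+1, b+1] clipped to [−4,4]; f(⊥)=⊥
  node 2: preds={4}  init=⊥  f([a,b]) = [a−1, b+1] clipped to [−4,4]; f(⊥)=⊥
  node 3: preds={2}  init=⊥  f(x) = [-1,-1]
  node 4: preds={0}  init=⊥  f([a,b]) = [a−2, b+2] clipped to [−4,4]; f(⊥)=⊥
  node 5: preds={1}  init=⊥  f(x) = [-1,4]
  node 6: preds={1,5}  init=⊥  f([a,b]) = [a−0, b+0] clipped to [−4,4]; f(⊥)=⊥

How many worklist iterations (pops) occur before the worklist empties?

Trace (11 dequeues):
  [1] u=0 | in ⊥ | out [-4,2] | ==
  [2] u=1 | in ⊥ | out [-1,0] | ==
  [3] u=2 | in ⊥ | out ⊥ | ==
  [4] u=3 | in ⊥ | out [-1,-1] | prev ⊥ | push {0,1}
  [5] u=4 | in [-4,2] | out [-4,4] | prev ⊥ | push {2}
  [6] u=5 | in [-1,0] | out [-1,4] | prev ⊥ | push {}
  [7] u=6 | in [-1,4] | out [-1,4] | prev ⊥ | push {}
  [8] u=0 | in [-1,-1] | out [-4,2] | ==
  [9] u=1 | in [-1,-1] | out [-1,0] | ==
  [10] u=2 | in [-4,4] | out [-4,4] | prev ⊥ | push {3}
  [11] u=3 | in [-4,4] | out [-1,-1] | ==

Converged values:
  [0] [-4,2]
  [1] [-1,0]
  [2] [-4,4]
  [3] [-1,-1]
  [4] [-4,4]
  [5] [-1,4]
  [6] [-1,4]

11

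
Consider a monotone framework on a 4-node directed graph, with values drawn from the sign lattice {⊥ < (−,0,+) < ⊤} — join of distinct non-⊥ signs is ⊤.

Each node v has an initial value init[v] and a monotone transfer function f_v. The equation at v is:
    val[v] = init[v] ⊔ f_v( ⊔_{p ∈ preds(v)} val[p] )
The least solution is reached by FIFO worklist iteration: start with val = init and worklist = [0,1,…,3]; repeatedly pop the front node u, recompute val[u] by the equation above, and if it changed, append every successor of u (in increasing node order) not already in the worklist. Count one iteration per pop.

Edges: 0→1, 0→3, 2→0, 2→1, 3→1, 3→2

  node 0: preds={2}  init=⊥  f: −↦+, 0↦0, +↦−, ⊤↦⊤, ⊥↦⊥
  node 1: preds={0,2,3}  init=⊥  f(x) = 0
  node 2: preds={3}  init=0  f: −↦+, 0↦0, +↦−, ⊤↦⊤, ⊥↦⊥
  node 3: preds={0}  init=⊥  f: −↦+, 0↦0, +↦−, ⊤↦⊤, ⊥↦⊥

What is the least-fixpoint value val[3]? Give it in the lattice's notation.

0

Trace (6 dequeues):
  [1] u=0 | in 0 | out 0 | prev ⊥ | push {}
  [2] u=1 | in 0 | out 0 | prev ⊥ | push {}
  [3] u=2 | in ⊥ | out 0 | ==
  [4] u=3 | in 0 | out 0 | prev ⊥ | push {1,2}
  [5] u=1 | in 0 | out 0 | ==
  [6] u=2 | in 0 | out 0 | ==

Converged values:
  [0] 0
  [1] 0
  [2] 0
  [3] 0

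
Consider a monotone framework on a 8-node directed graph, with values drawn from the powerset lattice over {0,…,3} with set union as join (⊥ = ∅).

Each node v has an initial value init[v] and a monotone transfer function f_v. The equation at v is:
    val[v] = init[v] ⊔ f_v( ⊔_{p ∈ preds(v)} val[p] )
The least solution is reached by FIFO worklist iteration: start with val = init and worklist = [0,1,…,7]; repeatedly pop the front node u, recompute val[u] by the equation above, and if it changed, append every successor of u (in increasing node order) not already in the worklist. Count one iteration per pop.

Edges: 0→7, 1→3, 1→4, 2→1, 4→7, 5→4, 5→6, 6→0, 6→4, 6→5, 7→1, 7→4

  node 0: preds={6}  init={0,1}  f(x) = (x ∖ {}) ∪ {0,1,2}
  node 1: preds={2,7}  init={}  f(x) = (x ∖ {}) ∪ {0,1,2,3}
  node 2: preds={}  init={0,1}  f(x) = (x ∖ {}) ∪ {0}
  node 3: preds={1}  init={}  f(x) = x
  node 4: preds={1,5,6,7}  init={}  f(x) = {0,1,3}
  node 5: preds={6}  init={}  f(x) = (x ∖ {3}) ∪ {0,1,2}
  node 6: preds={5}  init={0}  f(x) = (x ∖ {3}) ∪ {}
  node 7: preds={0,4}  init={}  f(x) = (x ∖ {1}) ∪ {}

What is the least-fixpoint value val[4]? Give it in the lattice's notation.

{0,1,3}

Worklist (12 pops):
  #1 pop 0: in={0} → {0,1,2} (was {0,1}); enqueue []
  #2 pop 1: in={0,1} → {0,1,2,3} (was {}); enqueue []
  #3 pop 2: in={} → {0,1} (no change)
  #4 pop 3: in={0,1,2,3} → {0,1,2,3} (was {}); enqueue []
  #5 pop 4: in={0,1,2,3} → {0,1,3} (was {}); enqueue []
  #6 pop 5: in={0} → {0,1,2} (was {}); enqueue [4]
  #7 pop 6: in={0,1,2} → {0,1,2} (was {0}); enqueue [0,5]
  #8 pop 7: in={0,1,2,3} → {0,2,3} (was {}); enqueue [1]
  #9 pop 4: in={0,1,2,3} → {0,1,3} (no change)
  #10 pop 0: in={0,1,2} → {0,1,2} (no change)
  #11 pop 5: in={0,1,2} → {0,1,2} (no change)
  #12 pop 1: in={0,1,2,3} → {0,1,2,3} (no change)

Fixpoint:
  val[0] = {0,1,2}
  val[1] = {0,1,2,3}
  val[2] = {0,1}
  val[3] = {0,1,2,3}
  val[4] = {0,1,3}
  val[5] = {0,1,2}
  val[6] = {0,1,2}
  val[7] = {0,2,3}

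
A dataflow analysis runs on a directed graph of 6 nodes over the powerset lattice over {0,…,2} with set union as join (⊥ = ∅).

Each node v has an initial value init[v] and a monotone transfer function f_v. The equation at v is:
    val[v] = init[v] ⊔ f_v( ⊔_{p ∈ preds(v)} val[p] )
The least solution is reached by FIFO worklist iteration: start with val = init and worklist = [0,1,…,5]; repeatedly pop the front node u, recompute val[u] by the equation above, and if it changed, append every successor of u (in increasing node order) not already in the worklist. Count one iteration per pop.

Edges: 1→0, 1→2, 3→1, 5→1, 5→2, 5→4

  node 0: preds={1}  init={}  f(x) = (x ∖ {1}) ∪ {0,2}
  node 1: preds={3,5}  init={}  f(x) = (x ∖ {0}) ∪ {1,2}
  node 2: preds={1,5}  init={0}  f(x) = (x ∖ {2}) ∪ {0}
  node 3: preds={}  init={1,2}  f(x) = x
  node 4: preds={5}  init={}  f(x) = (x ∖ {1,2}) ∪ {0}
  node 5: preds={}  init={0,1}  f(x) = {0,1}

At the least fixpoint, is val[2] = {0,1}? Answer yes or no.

yes

Iteration log — 7 steps:
  step 1. node 0  ⊔preds={}  new={0,2}  old={}  +wl: 
  step 2. node 1  ⊔preds={0,1,2}  new={1,2}  old={}  +wl: 0
  step 3. node 2  ⊔preds={0,1,2}  new={0,1}  old={0}  +wl: 
  step 4. node 3  ⊔preds={}  new={1,2}  stable
  step 5. node 4  ⊔preds={0,1}  new={0}  old={}  +wl: 
  step 6. node 5  ⊔preds={}  new={0,1}  stable
  step 7. node 0  ⊔preds={1,2}  new={0,2}  stable

Least fixpoint reached:
  node 0: {0,2}
  node 1: {1,2}
  node 2: {0,1}
  node 3: {1,2}
  node 4: {0}
  node 5: {0,1}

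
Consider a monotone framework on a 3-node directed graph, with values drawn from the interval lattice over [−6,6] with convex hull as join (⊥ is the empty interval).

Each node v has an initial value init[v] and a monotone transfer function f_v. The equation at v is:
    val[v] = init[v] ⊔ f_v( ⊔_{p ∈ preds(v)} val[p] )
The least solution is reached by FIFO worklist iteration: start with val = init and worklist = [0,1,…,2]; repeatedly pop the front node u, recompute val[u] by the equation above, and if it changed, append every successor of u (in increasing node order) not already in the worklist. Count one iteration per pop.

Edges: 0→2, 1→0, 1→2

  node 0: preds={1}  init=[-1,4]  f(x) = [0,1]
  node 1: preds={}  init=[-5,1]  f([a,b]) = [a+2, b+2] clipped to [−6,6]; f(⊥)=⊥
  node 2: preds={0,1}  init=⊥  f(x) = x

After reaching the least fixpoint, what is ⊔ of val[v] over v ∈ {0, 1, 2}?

Trace (3 dequeues):
  [1] u=0 | in [-5,1] | out [-1,4] | ==
  [2] u=1 | in ⊥ | out [-5,1] | ==
  [3] u=2 | in [-5,4] | out [-5,4] | prev ⊥ | push {}

Converged values:
  [0] [-1,4]
  [1] [-5,1]
  [2] [-5,4]

[-5,4]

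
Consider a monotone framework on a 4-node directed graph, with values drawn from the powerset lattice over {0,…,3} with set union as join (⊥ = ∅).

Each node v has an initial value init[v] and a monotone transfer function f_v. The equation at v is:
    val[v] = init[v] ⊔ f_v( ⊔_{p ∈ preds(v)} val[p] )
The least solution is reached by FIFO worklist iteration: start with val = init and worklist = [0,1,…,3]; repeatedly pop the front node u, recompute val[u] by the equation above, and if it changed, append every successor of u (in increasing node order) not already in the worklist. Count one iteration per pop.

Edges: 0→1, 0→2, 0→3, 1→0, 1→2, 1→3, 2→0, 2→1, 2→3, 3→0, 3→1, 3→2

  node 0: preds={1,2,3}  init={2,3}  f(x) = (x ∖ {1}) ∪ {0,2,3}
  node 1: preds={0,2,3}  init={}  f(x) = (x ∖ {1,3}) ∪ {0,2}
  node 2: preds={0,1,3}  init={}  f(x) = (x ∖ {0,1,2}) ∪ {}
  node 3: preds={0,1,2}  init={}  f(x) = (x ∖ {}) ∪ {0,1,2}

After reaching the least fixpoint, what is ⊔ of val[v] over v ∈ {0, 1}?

{0,2,3}

Worklist (7 pops):
  #1 pop 0: in={} → {0,2,3} (was {2,3}); enqueue []
  #2 pop 1: in={0,2,3} → {0,2} (was {}); enqueue [0]
  #3 pop 2: in={0,2,3} → {3} (was {}); enqueue [1]
  #4 pop 3: in={0,2,3} → {0,1,2,3} (was {}); enqueue [2]
  #5 pop 0: in={0,1,2,3} → {0,2,3} (no change)
  #6 pop 1: in={0,1,2,3} → {0,2} (no change)
  #7 pop 2: in={0,1,2,3} → {3} (no change)

Fixpoint:
  val[0] = {0,2,3}
  val[1] = {0,2}
  val[2] = {3}
  val[3] = {0,1,2,3}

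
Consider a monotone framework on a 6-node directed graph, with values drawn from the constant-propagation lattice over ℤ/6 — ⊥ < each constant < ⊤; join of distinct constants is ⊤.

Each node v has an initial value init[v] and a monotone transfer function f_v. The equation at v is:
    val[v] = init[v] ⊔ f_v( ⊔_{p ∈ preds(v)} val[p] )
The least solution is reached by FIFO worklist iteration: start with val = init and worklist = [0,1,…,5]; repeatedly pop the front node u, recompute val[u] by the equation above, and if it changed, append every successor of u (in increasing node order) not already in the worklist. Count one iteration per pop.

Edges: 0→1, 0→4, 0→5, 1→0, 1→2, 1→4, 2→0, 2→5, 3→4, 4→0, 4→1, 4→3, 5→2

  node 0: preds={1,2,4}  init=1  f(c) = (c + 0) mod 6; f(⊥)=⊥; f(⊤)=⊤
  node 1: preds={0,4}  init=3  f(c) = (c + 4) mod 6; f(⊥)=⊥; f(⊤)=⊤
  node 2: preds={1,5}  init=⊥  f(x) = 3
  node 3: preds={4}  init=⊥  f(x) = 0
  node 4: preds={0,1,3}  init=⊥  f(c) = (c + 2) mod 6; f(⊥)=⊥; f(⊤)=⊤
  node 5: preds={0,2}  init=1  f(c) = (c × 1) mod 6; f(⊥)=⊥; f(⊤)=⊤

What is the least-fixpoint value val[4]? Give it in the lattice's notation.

Iteration log — 10 steps:
  step 1. node 0  ⊔preds=3  new=⊤  old=1  +wl: 
  step 2. node 1  ⊔preds=⊤  new=⊤  old=3  +wl: 0
  step 3. node 2  ⊔preds=⊤  new=3  old=⊥  +wl: 
  step 4. node 3  ⊔preds=⊥  new=0  old=⊥  +wl: 
  step 5. node 4  ⊔preds=⊤  new=⊤  old=⊥  +wl: 1,3
  step 6. node 5  ⊔preds=⊤  new=⊤  old=1  +wl: 2
  step 7. node 0  ⊔preds=⊤  new=⊤  stable
  step 8. node 1  ⊔preds=⊤  new=⊤  stable
  step 9. node 3  ⊔preds=⊤  new=0  stable
  step 10. node 2  ⊔preds=⊤  new=3  stable

Least fixpoint reached:
  node 0: ⊤
  node 1: ⊤
  node 2: 3
  node 3: 0
  node 4: ⊤
  node 5: ⊤

⊤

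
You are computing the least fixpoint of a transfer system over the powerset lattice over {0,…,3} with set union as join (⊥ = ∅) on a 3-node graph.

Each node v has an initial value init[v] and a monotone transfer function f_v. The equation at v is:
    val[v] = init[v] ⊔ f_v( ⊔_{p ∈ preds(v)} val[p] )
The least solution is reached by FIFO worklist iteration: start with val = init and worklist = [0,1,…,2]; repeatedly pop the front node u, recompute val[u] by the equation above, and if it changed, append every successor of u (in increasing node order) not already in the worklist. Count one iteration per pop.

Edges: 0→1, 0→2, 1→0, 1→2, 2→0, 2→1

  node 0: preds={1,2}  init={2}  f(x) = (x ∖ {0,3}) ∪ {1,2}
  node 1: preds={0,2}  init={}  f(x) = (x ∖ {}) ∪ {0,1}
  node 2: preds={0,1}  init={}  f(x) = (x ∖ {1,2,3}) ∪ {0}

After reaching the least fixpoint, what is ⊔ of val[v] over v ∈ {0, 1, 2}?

Worklist (5 pops):
  #1 pop 0: in={} → {1,2} (was {2}); enqueue []
  #2 pop 1: in={1,2} → {0,1,2} (was {}); enqueue [0]
  #3 pop 2: in={0,1,2} → {0} (was {}); enqueue [1]
  #4 pop 0: in={0,1,2} → {1,2} (no change)
  #5 pop 1: in={0,1,2} → {0,1,2} (no change)

Fixpoint:
  val[0] = {1,2}
  val[1] = {0,1,2}
  val[2] = {0}

{0,1,2}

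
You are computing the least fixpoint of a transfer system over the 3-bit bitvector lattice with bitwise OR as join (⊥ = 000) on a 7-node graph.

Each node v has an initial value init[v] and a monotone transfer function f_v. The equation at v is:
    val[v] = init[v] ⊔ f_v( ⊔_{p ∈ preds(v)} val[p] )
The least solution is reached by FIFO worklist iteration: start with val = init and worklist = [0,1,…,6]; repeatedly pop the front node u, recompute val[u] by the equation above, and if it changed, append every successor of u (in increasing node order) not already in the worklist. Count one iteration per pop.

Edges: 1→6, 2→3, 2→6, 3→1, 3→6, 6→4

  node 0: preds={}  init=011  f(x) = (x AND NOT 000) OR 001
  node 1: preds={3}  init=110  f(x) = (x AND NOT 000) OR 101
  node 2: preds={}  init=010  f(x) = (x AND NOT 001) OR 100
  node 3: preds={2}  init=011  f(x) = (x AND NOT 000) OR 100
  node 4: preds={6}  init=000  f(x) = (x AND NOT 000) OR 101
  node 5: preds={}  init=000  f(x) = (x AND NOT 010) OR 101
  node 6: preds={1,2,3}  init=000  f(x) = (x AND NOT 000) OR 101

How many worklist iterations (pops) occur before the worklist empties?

9

Trace (9 dequeues):
  [1] u=0 | in 000 | out 011 | ==
  [2] u=1 | in 011 | out 111 | prev 110 | push {}
  [3] u=2 | in 000 | out 110 | prev 010 | push {}
  [4] u=3 | in 110 | out 111 | prev 011 | push {1}
  [5] u=4 | in 000 | out 101 | prev 000 | push {}
  [6] u=5 | in 000 | out 101 | prev 000 | push {}
  [7] u=6 | in 111 | out 111 | prev 000 | push {4}
  [8] u=1 | in 111 | out 111 | ==
  [9] u=4 | in 111 | out 111 | prev 101 | push {}

Converged values:
  [0] 011
  [1] 111
  [2] 110
  [3] 111
  [4] 111
  [5] 101
  [6] 111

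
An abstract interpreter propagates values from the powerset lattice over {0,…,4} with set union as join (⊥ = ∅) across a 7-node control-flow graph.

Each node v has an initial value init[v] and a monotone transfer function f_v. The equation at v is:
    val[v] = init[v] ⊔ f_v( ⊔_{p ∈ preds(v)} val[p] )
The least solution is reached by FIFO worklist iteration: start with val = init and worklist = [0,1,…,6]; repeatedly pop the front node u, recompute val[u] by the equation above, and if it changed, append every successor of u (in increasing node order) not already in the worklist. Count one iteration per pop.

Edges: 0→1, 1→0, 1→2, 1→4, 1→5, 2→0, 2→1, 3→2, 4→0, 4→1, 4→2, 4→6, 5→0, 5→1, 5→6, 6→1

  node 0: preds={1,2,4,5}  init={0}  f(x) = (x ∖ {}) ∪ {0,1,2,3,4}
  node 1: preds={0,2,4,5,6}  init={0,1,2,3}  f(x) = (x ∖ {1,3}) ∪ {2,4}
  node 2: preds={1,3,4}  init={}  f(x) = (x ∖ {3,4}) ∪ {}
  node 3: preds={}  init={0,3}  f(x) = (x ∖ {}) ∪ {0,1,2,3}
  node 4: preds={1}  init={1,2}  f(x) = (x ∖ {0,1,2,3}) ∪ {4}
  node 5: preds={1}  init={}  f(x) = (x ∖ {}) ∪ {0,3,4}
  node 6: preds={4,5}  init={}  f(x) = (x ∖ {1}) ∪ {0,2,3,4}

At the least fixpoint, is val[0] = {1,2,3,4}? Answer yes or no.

Worklist (10 pops):
  #1 pop 0: in={0,1,2,3} → {0,1,2,3,4} (was {0}); enqueue []
  #2 pop 1: in={0,1,2,3,4} → {0,1,2,3,4} (was {0,1,2,3}); enqueue [0]
  #3 pop 2: in={0,1,2,3,4} → {0,1,2} (was {}); enqueue [1]
  #4 pop 3: in={} → {0,1,2,3} (was {0,3}); enqueue [2]
  #5 pop 4: in={0,1,2,3,4} → {1,2,4} (was {1,2}); enqueue []
  #6 pop 5: in={0,1,2,3,4} → {0,1,2,3,4} (was {}); enqueue []
  #7 pop 6: in={0,1,2,3,4} → {0,2,3,4} (was {}); enqueue []
  #8 pop 0: in={0,1,2,3,4} → {0,1,2,3,4} (no change)
  #9 pop 1: in={0,1,2,3,4} → {0,1,2,3,4} (no change)
  #10 pop 2: in={0,1,2,3,4} → {0,1,2} (no change)

Fixpoint:
  val[0] = {0,1,2,3,4}
  val[1] = {0,1,2,3,4}
  val[2] = {0,1,2}
  val[3] = {0,1,2,3}
  val[4] = {1,2,4}
  val[5] = {0,1,2,3,4}
  val[6] = {0,2,3,4}

no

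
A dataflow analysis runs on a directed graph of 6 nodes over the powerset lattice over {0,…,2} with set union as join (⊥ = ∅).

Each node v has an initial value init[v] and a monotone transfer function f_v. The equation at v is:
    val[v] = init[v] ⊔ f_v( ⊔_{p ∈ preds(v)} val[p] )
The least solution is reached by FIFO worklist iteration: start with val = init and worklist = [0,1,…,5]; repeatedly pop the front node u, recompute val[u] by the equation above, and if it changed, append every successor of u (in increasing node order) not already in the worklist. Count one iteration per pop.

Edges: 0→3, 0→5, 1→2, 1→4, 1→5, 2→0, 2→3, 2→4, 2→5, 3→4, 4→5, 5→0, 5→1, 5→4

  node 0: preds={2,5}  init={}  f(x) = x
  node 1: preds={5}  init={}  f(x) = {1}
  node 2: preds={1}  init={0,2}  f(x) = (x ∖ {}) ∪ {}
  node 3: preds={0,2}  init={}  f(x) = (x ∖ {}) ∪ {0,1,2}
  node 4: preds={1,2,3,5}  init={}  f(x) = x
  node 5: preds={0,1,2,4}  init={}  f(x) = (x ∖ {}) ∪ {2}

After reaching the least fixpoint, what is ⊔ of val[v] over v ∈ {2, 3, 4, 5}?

{0,1,2}

Trace (11 dequeues):
  [1] u=0 | in {0,2} | out {0,2} | prev {} | push {}
  [2] u=1 | in {} | out {1} | prev {} | push {}
  [3] u=2 | in {1} | out {0,1,2} | prev {0,2} | push {0}
  [4] u=3 | in {0,1,2} | out {0,1,2} | prev {} | push {}
  [5] u=4 | in {0,1,2} | out {0,1,2} | prev {} | push {}
  [6] u=5 | in {0,1,2} | out {0,1,2} | prev {} | push {1,4}
  [7] u=0 | in {0,1,2} | out {0,1,2} | prev {0,2} | push {3,5}
  [8] u=1 | in {0,1,2} | out {1} | ==
  [9] u=4 | in {0,1,2} | out {0,1,2} | ==
  [10] u=3 | in {0,1,2} | out {0,1,2} | ==
  [11] u=5 | in {0,1,2} | out {0,1,2} | ==

Converged values:
  [0] {0,1,2}
  [1] {1}
  [2] {0,1,2}
  [3] {0,1,2}
  [4] {0,1,2}
  [5] {0,1,2}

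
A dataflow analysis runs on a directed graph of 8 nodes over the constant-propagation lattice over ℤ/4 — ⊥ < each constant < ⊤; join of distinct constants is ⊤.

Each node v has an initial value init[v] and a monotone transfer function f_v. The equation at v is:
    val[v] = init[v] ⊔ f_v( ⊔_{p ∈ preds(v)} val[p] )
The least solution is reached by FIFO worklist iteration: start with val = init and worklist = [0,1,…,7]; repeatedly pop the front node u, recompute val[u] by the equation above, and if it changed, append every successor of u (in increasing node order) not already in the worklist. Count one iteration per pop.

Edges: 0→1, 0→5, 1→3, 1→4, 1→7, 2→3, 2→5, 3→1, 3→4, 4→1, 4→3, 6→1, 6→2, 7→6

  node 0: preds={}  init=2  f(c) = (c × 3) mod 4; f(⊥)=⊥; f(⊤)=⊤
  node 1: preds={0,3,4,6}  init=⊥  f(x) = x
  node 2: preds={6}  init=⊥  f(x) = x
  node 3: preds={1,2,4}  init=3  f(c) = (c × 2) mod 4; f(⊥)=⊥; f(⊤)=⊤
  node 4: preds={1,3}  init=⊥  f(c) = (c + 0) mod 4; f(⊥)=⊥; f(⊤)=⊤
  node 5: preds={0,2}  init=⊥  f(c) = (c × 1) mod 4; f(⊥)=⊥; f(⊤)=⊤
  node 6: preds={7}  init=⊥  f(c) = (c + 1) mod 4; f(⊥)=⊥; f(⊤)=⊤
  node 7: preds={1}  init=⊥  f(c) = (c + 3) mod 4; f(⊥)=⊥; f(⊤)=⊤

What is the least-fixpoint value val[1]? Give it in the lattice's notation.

Iteration log — 15 steps:
  step 1. node 0  ⊔preds=⊥  new=2  stable
  step 2. node 1  ⊔preds=⊤  new=⊤  old=⊥  +wl: 
  step 3. node 2  ⊔preds=⊥  new=⊥  stable
  step 4. node 3  ⊔preds=⊤  new=⊤  old=3  +wl: 1
  step 5. node 4  ⊔preds=⊤  new=⊤  old=⊥  +wl: 3
  step 6. node 5  ⊔preds=2  new=2  old=⊥  +wl: 
  step 7. node 6  ⊔preds=⊥  new=⊥  stable
  step 8. node 7  ⊔preds=⊤  new=⊤  old=⊥  +wl: 6
  step 9. node 1  ⊔preds=⊤  new=⊤  stable
  step 10. node 3  ⊔preds=⊤  new=⊤  stable
  step 11. node 6  ⊔preds=⊤  new=⊤  old=⊥  +wl: 1,2
  step 12. node 1  ⊔preds=⊤  new=⊤  stable
  step 13. node 2  ⊔preds=⊤  new=⊤  old=⊥  +wl: 3,5
  step 14. node 3  ⊔preds=⊤  new=⊤  stable
  step 15. node 5  ⊔preds=⊤  new=⊤  old=2  +wl: 

Least fixpoint reached:
  node 0: 2
  node 1: ⊤
  node 2: ⊤
  node 3: ⊤
  node 4: ⊤
  node 5: ⊤
  node 6: ⊤
  node 7: ⊤

⊤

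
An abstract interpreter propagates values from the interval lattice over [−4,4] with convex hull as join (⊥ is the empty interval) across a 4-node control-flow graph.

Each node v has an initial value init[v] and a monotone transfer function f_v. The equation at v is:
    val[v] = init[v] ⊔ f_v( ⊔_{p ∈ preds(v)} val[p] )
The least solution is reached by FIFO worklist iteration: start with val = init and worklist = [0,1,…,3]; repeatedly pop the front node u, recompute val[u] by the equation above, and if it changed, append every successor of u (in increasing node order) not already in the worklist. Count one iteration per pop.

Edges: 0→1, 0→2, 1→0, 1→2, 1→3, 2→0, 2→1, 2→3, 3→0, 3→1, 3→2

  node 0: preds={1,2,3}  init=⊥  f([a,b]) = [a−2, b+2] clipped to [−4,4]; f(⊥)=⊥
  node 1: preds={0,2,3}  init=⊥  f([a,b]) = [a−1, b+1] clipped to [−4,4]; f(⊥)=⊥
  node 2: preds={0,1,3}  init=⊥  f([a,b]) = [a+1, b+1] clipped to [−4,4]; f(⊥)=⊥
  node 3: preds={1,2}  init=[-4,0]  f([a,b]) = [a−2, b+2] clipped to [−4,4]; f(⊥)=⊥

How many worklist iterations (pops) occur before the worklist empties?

Trace (9 dequeues):
  [1] u=0 | in [-4,0] | out [-4,2] | prev ⊥ | push {}
  [2] u=1 | in [-4,2] | out [-4,3] | prev ⊥ | push {0}
  [3] u=2 | in [-4,3] | out [-3,4] | prev ⊥ | push {1}
  [4] u=3 | in [-4,4] | out [-4,4] | prev [-4,0] | push {2}
  [5] u=0 | in [-4,4] | out [-4,4] | prev [-4,2] | push {}
  [6] u=1 | in [-4,4] | out [-4,4] | prev [-4,3] | push {0,3}
  [7] u=2 | in [-4,4] | out [-3,4] | ==
  [8] u=0 | in [-4,4] | out [-4,4] | ==
  [9] u=3 | in [-4,4] | out [-4,4] | ==

Converged values:
  [0] [-4,4]
  [1] [-4,4]
  [2] [-3,4]
  [3] [-4,4]

9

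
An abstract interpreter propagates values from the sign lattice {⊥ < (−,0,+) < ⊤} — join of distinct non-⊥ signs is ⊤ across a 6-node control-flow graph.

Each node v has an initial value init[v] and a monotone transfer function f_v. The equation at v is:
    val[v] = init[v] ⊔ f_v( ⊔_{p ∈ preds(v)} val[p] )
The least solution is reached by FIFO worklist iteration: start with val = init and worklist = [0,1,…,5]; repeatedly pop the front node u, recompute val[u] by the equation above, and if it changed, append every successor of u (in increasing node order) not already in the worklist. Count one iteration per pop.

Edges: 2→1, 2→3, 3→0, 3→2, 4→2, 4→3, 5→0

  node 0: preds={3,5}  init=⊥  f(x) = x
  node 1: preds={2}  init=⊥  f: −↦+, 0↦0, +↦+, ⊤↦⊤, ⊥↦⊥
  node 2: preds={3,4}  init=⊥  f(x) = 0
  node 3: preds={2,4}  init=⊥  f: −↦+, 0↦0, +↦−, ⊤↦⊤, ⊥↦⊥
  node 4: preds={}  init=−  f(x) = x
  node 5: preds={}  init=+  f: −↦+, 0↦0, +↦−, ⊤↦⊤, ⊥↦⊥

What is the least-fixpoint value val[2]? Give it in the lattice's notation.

Trace (9 dequeues):
  [1] u=0 | in + | out + | prev ⊥ | push {}
  [2] u=1 | in ⊥ | out ⊥ | ==
  [3] u=2 | in − | out 0 | prev ⊥ | push {1}
  [4] u=3 | in ⊤ | out ⊤ | prev ⊥ | push {0,2}
  [5] u=4 | in ⊥ | out − | ==
  [6] u=5 | in ⊥ | out + | ==
  [7] u=1 | in 0 | out 0 | prev ⊥ | push {}
  [8] u=0 | in ⊤ | out ⊤ | prev + | push {}
  [9] u=2 | in ⊤ | out 0 | ==

Converged values:
  [0] ⊤
  [1] 0
  [2] 0
  [3] ⊤
  [4] −
  [5] +

0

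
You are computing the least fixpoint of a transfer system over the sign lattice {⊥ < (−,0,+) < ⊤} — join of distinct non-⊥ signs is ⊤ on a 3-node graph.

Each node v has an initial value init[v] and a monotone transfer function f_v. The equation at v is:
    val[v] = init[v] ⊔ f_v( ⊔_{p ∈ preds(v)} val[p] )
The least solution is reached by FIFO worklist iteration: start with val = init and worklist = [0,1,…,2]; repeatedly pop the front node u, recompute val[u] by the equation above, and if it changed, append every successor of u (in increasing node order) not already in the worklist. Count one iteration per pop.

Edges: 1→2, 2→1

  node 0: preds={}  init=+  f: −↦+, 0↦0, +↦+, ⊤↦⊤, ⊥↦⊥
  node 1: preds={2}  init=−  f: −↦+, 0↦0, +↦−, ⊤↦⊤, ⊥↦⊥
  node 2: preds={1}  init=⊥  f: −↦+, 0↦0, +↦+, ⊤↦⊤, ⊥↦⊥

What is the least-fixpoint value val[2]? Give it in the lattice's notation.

+

Iteration log — 4 steps:
  step 1. node 0  ⊔preds=⊥  new=+  stable
  step 2. node 1  ⊔preds=⊥  new=−  stable
  step 3. node 2  ⊔preds=−  new=+  old=⊥  +wl: 1
  step 4. node 1  ⊔preds=+  new=−  stable

Least fixpoint reached:
  node 0: +
  node 1: −
  node 2: +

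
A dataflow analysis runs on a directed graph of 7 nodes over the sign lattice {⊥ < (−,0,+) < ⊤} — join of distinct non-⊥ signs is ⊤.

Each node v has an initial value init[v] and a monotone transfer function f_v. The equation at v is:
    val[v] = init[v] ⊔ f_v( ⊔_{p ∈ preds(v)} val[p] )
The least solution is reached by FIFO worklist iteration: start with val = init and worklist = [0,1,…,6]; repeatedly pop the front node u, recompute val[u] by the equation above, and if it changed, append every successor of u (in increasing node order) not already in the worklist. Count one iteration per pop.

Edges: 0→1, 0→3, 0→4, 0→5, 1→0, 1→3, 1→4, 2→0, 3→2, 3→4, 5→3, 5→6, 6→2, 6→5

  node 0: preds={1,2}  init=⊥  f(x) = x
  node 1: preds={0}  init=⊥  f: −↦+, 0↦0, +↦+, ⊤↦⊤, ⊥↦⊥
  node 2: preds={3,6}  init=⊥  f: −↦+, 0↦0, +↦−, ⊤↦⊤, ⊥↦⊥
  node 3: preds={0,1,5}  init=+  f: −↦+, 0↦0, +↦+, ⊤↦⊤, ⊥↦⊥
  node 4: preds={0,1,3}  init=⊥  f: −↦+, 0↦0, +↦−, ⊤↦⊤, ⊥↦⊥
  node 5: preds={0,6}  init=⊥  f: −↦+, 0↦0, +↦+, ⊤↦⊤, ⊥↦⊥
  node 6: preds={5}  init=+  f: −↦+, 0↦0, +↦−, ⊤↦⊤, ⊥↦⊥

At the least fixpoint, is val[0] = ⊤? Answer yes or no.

yes

Worklist (21 pops):
  #1 pop 0: in=⊥ → ⊥ (no change)
  #2 pop 1: in=⊥ → ⊥ (no change)
  #3 pop 2: in=+ → − (was ⊥); enqueue [0]
  #4 pop 3: in=⊥ → + (no change)
  #5 pop 4: in=+ → − (was ⊥); enqueue []
  #6 pop 5: in=+ → + (was ⊥); enqueue [3]
  #7 pop 6: in=+ → ⊤ (was +); enqueue [2,5]
  #8 pop 0: in=− → − (was ⊥); enqueue [1,4]
  #9 pop 3: in=⊤ → ⊤ (was +); enqueue []
  #10 pop 2: in=⊤ → ⊤ (was −); enqueue [0]
  #11 pop 5: in=⊤ → ⊤ (was +); enqueue [3,6]
  #12 pop 1: in=− → + (was ⊥); enqueue []
  #13 pop 4: in=⊤ → ⊤ (was −); enqueue []
  #14 pop 0: in=⊤ → ⊤ (was −); enqueue [1,4,5]
  #15 pop 3: in=⊤ → ⊤ (no change)
  #16 pop 6: in=⊤ → ⊤ (no change)
  #17 pop 1: in=⊤ → ⊤ (was +); enqueue [0,3]
  #18 pop 4: in=⊤ → ⊤ (no change)
  #19 pop 5: in=⊤ → ⊤ (no change)
  #20 pop 0: in=⊤ → ⊤ (no change)
  #21 pop 3: in=⊤ → ⊤ (no change)

Fixpoint:
  val[0] = ⊤
  val[1] = ⊤
  val[2] = ⊤
  val[3] = ⊤
  val[4] = ⊤
  val[5] = ⊤
  val[6] = ⊤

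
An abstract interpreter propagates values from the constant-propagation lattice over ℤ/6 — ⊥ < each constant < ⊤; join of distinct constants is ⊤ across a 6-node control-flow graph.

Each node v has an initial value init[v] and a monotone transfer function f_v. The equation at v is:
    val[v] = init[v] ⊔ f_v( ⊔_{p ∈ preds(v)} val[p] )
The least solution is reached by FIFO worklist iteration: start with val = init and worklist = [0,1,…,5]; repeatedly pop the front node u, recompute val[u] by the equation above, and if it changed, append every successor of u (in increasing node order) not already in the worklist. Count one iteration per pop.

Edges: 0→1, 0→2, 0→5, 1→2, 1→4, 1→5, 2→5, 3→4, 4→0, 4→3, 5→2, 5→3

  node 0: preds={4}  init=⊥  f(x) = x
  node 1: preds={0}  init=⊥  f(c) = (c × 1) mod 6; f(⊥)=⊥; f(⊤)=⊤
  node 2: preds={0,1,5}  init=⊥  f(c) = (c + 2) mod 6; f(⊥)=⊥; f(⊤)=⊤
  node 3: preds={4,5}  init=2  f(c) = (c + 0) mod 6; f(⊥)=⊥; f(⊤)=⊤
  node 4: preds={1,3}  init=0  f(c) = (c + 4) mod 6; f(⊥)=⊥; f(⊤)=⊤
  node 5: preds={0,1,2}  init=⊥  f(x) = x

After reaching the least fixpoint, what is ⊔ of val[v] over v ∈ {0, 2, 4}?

Iteration log — 13 steps:
  step 1. node 0  ⊔preds=0  new=0  old=⊥  +wl: 
  step 2. node 1  ⊔preds=0  new=0  old=⊥  +wl: 
  step 3. node 2  ⊔preds=0  new=2  old=⊥  +wl: 
  step 4. node 3  ⊔preds=0  new=⊤  old=2  +wl: 
  step 5. node 4  ⊔preds=⊤  new=⊤  old=0  +wl: 0,3
  step 6. node 5  ⊔preds=⊤  new=⊤  old=⊥  +wl: 2
  step 7. node 0  ⊔preds=⊤  new=⊤  old=0  +wl: 1,5
  step 8. node 3  ⊔preds=⊤  new=⊤  stable
  step 9. node 2  ⊔preds=⊤  new=⊤  old=2  +wl: 
  step 10. node 1  ⊔preds=⊤  new=⊤  old=0  +wl: 2,4
  step 11. node 5  ⊔preds=⊤  new=⊤  stable
  step 12. node 2  ⊔preds=⊤  new=⊤  stable
  step 13. node 4  ⊔preds=⊤  new=⊤  stable

Least fixpoint reached:
  node 0: ⊤
  node 1: ⊤
  node 2: ⊤
  node 3: ⊤
  node 4: ⊤
  node 5: ⊤

⊤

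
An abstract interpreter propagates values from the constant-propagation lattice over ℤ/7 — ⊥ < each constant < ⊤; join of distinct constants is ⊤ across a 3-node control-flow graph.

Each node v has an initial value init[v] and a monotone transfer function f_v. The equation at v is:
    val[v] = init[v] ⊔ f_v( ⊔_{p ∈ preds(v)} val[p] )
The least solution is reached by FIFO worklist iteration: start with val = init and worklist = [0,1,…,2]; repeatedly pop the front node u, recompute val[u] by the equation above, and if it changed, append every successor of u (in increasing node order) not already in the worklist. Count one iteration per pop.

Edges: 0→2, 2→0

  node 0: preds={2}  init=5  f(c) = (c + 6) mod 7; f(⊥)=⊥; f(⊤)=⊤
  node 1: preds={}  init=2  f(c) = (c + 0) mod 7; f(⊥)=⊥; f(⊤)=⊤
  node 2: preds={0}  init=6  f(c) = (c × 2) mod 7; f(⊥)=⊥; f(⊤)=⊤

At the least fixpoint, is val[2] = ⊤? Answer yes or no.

Iteration log — 5 steps:
  step 1. node 0  ⊔preds=6  new=5  stable
  step 2. node 1  ⊔preds=⊥  new=2  stable
  step 3. node 2  ⊔preds=5  new=⊤  old=6  +wl: 0
  step 4. node 0  ⊔preds=⊤  new=⊤  old=5  +wl: 2
  step 5. node 2  ⊔preds=⊤  new=⊤  stable

Least fixpoint reached:
  node 0: ⊤
  node 1: 2
  node 2: ⊤

yes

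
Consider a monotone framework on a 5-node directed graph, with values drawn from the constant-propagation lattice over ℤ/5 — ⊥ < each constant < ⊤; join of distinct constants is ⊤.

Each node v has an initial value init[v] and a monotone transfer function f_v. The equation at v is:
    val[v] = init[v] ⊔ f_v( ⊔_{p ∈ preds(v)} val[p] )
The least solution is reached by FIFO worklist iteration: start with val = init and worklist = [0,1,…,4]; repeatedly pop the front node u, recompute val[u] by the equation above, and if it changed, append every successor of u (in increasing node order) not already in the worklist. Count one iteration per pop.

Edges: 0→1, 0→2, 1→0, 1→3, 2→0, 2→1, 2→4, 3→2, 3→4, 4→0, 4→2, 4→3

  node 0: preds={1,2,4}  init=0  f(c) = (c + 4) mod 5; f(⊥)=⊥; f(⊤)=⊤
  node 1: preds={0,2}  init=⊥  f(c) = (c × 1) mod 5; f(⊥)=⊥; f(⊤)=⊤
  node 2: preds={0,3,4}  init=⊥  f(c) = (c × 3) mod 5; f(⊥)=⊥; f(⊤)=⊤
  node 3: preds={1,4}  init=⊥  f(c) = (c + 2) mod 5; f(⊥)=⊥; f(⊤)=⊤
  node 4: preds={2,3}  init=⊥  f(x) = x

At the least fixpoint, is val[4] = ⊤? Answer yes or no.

Worklist (13 pops):
  #1 pop 0: in=⊥ → 0 (no change)
  #2 pop 1: in=0 → 0 (was ⊥); enqueue [0]
  #3 pop 2: in=0 → 0 (was ⊥); enqueue [1]
  #4 pop 3: in=0 → 2 (was ⊥); enqueue [2]
  #5 pop 4: in=⊤ → ⊤ (was ⊥); enqueue [3]
  #6 pop 0: in=⊤ → ⊤ (was 0); enqueue []
  #7 pop 1: in=⊤ → ⊤ (was 0); enqueue [0]
  #8 pop 2: in=⊤ → ⊤ (was 0); enqueue [1,4]
  #9 pop 3: in=⊤ → ⊤ (was 2); enqueue [2]
  #10 pop 0: in=⊤ → ⊤ (no change)
  #11 pop 1: in=⊤ → ⊤ (no change)
  #12 pop 4: in=⊤ → ⊤ (no change)
  #13 pop 2: in=⊤ → ⊤ (no change)

Fixpoint:
  val[0] = ⊤
  val[1] = ⊤
  val[2] = ⊤
  val[3] = ⊤
  val[4] = ⊤

yes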